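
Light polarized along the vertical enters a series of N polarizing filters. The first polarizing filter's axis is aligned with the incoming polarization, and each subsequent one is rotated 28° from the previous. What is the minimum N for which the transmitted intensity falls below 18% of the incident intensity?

First polarizer is aligned with the polarization: full transmission.
Each further stage multiplies by cos²(28°) = 0.7796.
After N polarizers: T = 0.7796^(N−1). Require T < 0.18 ⇒ N−1 > ln(0.18)/ln(0.7796) = 6.89, so N−1 ≥ 7 and N = 8.
Check: N=8 gives T = 0.175 < 0.18; N=7 gives T = 0.2245.

N = 8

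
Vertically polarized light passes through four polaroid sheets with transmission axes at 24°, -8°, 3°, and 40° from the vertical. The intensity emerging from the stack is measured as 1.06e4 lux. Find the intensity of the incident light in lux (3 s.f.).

I₁ = I₀ cos²(24° − 0°) = I₀ cos²(24°) = 0.8346 I₀.
I₂ = I₁ cos²(-8° − 24°) = 0.8346 I₀ · cos²(32°) = 0.6002 I₀.
I₃ = I₂ cos²(3° + 8°) = 0.6002 I₀ · cos²(11°) = 0.5784 I₀.
I₄ = I₃ cos²(40° − 3°) = 0.5784 I₀ · cos²(37°) = 0.3689 I₀.
So 1.06e4 lux = 0.3689 I₀, giving I₀ = 1.06e4/0.3689 = 2.874e+04 lux.

I₀ ≈ 2.87e4 lux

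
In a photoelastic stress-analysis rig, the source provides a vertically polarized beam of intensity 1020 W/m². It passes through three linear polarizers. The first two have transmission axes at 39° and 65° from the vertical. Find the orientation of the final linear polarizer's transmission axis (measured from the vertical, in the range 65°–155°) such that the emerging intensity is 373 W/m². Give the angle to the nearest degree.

By Malus's law, I₁ = I₀ cos²(39° − 0°) = I₀ cos²(39°) = 0.604 I₀.
I₂ = I₁ cos²(65° − 39°) = 0.604 I₀ · cos²(26°) = 0.4879 I₀.
Target fraction: 373 / 1020 W/m² = 0.3657 of I₀.
Need I₃/I₀ = 0.3657, so cos²(θ − 65°) = 0.3657 / 0.4879 = 0.7495.
θ − 65° = arccos(√0.7495) = 30.0°, giving θ ≈ 65 + 30.0 = 95.0°.

θ ≈ 95°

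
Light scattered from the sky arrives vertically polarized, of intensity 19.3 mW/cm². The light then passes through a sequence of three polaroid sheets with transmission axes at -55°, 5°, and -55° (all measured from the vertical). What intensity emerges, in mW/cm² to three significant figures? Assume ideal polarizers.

I ≈ 0.397 mW/cm²

By Malus's law, I₁ = 19.3 mW/cm² · cos²(55°) = 6.35 mW/cm².
I₂ = I₁ · cos²(60°) = 6.35 · 0.25 = 1.587 mW/cm².
I₃ = I₂ · cos²(60°) = 1.587 · 0.25 = 0.3968 mW/cm².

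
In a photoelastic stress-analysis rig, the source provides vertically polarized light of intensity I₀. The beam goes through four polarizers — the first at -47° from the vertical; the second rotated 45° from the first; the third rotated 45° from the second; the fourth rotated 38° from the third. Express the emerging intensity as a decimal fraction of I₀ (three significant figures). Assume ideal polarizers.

By Malus's law, I₁ = I₀ cos²(-47° − 0°) = I₀ cos²(47°) = 0.4651 I₀.
I₂ = I₁ cos²(45°) = 0.4651 · 0.5 I₀ = 0.2326 I₀.
I₃ = I₂ cos²(45°) = 0.2326 · 0.5 I₀ = 0.1163 I₀.
I₄ = I₃ cos²(38°) = 0.1163 · 0.621 I₀ = 0.07221 I₀.
Transmitted fraction = 0.07221.

≈ 0.0722 I₀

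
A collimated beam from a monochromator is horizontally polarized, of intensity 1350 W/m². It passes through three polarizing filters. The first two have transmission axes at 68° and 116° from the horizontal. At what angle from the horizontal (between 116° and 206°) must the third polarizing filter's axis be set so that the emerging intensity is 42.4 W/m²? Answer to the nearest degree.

θ ≈ 161°

I₁ = I₀ cos²(68° − 0°) = I₀ cos²(68°) = 0.1403 I₀.
I₂ = I₁ cos²(116° − 68°) = 0.1403 I₀ · cos²(48°) = 0.06283 I₀.
Target fraction: 42.4 / 1350 W/m² = 0.03141 of I₀.
Need I₃/I₀ = 0.03141, so cos²(θ − 116°) = 0.03141 / 0.06283 = 0.4999.
θ − 116° = arccos(√0.4999) = 45.0°, giving θ ≈ 116 + 45.0 = 161.0°.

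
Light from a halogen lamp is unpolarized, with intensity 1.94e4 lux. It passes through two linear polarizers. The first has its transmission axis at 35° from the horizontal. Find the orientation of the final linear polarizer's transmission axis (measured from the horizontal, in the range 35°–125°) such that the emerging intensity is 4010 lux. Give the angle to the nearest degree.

θ ≈ 85°

Unpolarized light through the first polarizer → I₁ = ½ I₀, now polarized at 35°.
Target fraction: 4010 / 1.94e4 lux = 0.2067 of I₀.
Need I₂/I₀ = 0.2067, so cos²(θ − 35°) = 0.2067 / 0.5 = 0.4134.
θ − 35° = arccos(√0.4134) = 50.0°, giving θ ≈ 35 + 50.0 = 85.0°.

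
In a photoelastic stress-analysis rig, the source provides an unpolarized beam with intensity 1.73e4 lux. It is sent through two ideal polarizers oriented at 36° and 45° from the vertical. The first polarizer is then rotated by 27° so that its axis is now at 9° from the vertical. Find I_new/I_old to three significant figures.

Before rotation:
Unpolarized light through the first polarizer → I₁ = ½ I₀, now polarized at 36°.
I₂ = I₁ cos²(45° − 36°) = 0.5 I₀ · cos²(9°) = 0.4878 I₀.
After rotation:
Unpolarized light through the first polarizer → I₁ = ½ I₀, now polarized at 9°.
I₂ = I₁ cos²(45° − 9°) = 0.5 I₀ · cos²(36°) = 0.3273 I₀.
Ratio = 0.3273 / 0.4878 = 0.6709.

I_new/I_old ≈ 0.671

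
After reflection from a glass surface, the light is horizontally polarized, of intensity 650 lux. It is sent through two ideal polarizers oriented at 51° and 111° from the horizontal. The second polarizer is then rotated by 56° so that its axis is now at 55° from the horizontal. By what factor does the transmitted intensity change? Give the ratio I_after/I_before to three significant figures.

Before rotation:
I₁ = I₀ cos²(51° − 0°) = I₀ cos²(51°) = 0.396 I₀.
I₂ = I₁ cos²(111° − 51°) = 0.396 I₀ · cos²(60°) = 0.09901 I₀.
After rotation:
I₁ = I₀ cos²(51° − 0°) = I₀ cos²(51°) = 0.396 I₀.
I₂ = I₁ cos²(55° − 51°) = 0.396 I₀ · cos²(4°) = 0.3941 I₀.
Ratio = 0.3941 / 0.09901 = 3.981.

I_new/I_old ≈ 3.98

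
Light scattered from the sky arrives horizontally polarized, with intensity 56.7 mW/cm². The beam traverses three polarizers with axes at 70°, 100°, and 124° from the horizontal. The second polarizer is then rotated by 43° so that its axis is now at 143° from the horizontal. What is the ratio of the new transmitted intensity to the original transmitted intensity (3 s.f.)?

Before rotation:
By Malus's law, I₁ = I₀ cos²(70° − 0°) = I₀ cos²(70°) = 0.117 I₀.
I₂ = I₁ cos²(100° − 70°) = 0.117 I₀ · cos²(30°) = 0.08773 I₀.
I₃ = I₂ cos²(124° − 100°) = 0.08773 I₀ · cos²(24°) = 0.07322 I₀.
After rotation:
I₁ = I₀ cos²(70° − 0°) = I₀ cos²(70°) = 0.117 I₀.
I₂ = I₁ cos²(143° − 70°) = 0.117 I₀ · cos²(73°) = 0.009999 I₀.
I₃ = I₂ cos²(124° − 143°) = 0.009999 I₀ · cos²(19°) = 0.00894 I₀.
Ratio = 0.00894 / 0.07322 = 0.1221.

I_new/I_old ≈ 0.122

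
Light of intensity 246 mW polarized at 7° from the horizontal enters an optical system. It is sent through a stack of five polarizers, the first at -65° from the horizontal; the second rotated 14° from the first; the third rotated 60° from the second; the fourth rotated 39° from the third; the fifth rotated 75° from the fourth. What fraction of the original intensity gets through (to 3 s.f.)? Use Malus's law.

By Malus's law, I₁ = 246 mW · cos²(72°) = 23.49 mW.
I₂ = I₁ · cos²(14°) = 23.49 · 0.9415 = 22.12 mW.
I₃ = I₂ · cos²(60°) = 22.12 · 0.25 = 5.529 mW.
I₄ = I₃ · cos²(39°) = 5.529 · 0.604 = 3.339 mW.
I₅ = I₄ · cos²(75°) = 3.339 · 0.06699 = 0.2237 mW.
Transmitted fraction = 0.0009093.

I/I₀ ≈ 0.000909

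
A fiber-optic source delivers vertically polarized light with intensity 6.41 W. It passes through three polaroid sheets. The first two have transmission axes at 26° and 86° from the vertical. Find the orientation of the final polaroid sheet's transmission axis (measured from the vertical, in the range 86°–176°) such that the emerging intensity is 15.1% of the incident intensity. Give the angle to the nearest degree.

I₁ = I₀ cos²(26° − 0°) = I₀ cos²(26°) = 0.8078 I₀.
I₂ = I₁ cos²(86° − 26°) = 0.8078 I₀ · cos²(60°) = 0.202 I₀.
Need I₃/I₀ = 0.151, so cos²(θ − 86°) = 0.151 / 0.202 = 0.7477.
θ − 86° = arccos(√0.7477) = 30.2°, giving θ ≈ 86 + 30.2 = 116.2°.

θ ≈ 116°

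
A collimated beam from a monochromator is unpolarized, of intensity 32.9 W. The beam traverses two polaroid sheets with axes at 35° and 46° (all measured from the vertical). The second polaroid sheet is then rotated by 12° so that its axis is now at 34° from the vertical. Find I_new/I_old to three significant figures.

Before rotation:
Unpolarized light through the first polarizer → I₁ = ½ I₀, now polarized at 35°.
I₂ = I₁ cos²(46° − 35°) = 0.5 I₀ · cos²(11°) = 0.4818 I₀.
After rotation:
Unpolarized light through the first polarizer → I₁ = ½ I₀, now polarized at 35°.
I₂ = I₁ cos²(34° − 35°) = 0.5 I₀ · cos²(1°) = 0.4998 I₀.
Ratio = 0.4998 / 0.4818 = 1.037.

I_new/I_old ≈ 1.04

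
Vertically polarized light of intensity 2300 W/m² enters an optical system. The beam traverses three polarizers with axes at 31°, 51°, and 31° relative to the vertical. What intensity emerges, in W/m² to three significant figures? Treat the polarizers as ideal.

I ≈ 1320 W/m²

I₁ = 2300 W/m² · cos²(31°) = 1690 W/m².
I₂ = I₁ · cos²(20°) = 1690 · 0.883 = 1492 W/m².
I₃ = I₂ · cos²(20°) = 1492 · 0.883 = 1318 W/m².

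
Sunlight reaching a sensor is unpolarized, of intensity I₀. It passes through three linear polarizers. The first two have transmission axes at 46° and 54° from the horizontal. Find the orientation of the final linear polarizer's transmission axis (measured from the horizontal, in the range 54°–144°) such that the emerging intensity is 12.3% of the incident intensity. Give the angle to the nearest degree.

Unpolarized light through the first polarizer → I₁ = ½ I₀, now polarized at 46°.
I₂ = I₁ cos²(54° − 46°) = 0.5 I₀ · cos²(8°) = 0.4903 I₀.
Need I₃/I₀ = 0.123, so cos²(θ − 54°) = 0.123 / 0.4903 = 0.2509.
θ − 54° = arccos(√0.2509) = 59.9°, giving θ ≈ 54 + 59.9 = 113.9°.

θ ≈ 114°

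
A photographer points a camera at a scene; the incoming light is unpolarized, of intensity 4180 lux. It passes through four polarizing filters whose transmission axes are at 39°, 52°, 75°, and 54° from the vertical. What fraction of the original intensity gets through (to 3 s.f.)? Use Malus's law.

I/I₀ ≈ 0.351

Unpolarized light through the first polarizer → I₁ = 4180 lux/2 = 2090 lux, polarized at 39°.
I₂ = I₁ · cos²(13°) = 2090 · 0.9494 = 1984 lux.
I₃ = I₂ · cos²(23°) = 1984 · 0.8473 = 1681 lux.
I₄ = I₃ · cos²(21°) = 1681 · 0.8716 = 1465 lux.
Transmitted fraction = 0.3506.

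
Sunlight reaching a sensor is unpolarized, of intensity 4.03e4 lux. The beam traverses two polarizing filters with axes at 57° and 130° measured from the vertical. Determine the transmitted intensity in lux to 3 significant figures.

Unpolarized light through the first polarizer → I₁ = 4.03e4 lux/2 = 2.015e+04 lux, polarized at 57°.
I₂ = I₁ · cos²(73°) = 2.015e+04 · 0.08548 = 1722 lux.

I ≈ 1720 lux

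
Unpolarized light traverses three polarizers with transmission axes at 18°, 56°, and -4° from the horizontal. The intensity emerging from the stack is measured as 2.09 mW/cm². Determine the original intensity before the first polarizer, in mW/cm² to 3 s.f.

Unpolarized light through the first polarizer → I₁ = ½ I₀, now polarized at 18°.
I₂ = I₁ cos²(56° − 18°) = 0.5 I₀ · cos²(38°) = 0.3105 I₀.
I₃ = I₂ cos²(-4° − 56°) = 0.3105 I₀ · cos²(60°) = 0.07762 I₀.
So 2.09 mW/cm² = 0.07762 I₀, giving I₀ = 2.09/0.07762 = 26.93 mW/cm².

I₀ ≈ 26.9 mW/cm²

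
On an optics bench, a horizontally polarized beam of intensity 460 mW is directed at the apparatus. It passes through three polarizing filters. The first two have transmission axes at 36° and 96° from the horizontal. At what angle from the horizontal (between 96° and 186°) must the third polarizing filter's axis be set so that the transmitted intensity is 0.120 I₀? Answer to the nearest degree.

I₁ = I₀ cos²(36° − 0°) = I₀ cos²(36°) = 0.6545 I₀.
I₂ = I₁ cos²(96° − 36°) = 0.6545 I₀ · cos²(60°) = 0.1636 I₀.
Need I₃/I₀ = 0.12, so cos²(θ − 96°) = 0.12 / 0.1636 = 0.7334.
θ − 96° = arccos(√0.7334) = 31.1°, giving θ ≈ 96 + 31.1 = 127.1°.

θ ≈ 127°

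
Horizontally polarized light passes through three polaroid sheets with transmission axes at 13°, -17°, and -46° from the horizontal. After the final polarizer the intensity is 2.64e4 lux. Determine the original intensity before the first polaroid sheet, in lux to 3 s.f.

I₁ = I₀ cos²(13° − 0°) = I₀ cos²(13°) = 0.9494 I₀.
I₂ = I₁ cos²(-17° − 13°) = 0.9494 I₀ · cos²(30°) = 0.712 I₀.
I₃ = I₂ cos²(-46° + 17°) = 0.712 I₀ · cos²(29°) = 0.5447 I₀.
So 2.64e4 lux = 0.5447 I₀, giving I₀ = 2.64e4/0.5447 = 4.847e+04 lux.

I₀ ≈ 4.85e4 lux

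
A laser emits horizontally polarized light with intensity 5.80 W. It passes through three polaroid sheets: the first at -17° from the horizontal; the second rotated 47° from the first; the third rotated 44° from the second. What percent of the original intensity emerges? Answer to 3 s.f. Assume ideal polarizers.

≈ 22.0%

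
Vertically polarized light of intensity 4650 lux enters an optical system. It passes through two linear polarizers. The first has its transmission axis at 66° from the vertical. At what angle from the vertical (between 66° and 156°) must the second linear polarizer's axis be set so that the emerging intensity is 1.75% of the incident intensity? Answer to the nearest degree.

θ ≈ 137°

I₁ = I₀ cos²(66° − 0°) = I₀ cos²(66°) = 0.1654 I₀.
Need I₂/I₀ = 0.0175, so cos²(θ − 66°) = 0.0175 / 0.1654 = 0.1058.
θ − 66° = arccos(√0.1058) = 71.0°, giving θ ≈ 66 + 71.0 = 137.0°.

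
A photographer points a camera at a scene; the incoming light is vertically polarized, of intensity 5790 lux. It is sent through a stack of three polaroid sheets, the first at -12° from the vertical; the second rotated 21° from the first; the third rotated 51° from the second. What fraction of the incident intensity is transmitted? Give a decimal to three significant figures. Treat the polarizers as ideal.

I₁ = 5790 lux · cos²(12°) = 5540 lux.
I₂ = I₁ · cos²(21°) = 5540 · 0.8716 = 4828 lux.
I₃ = I₂ · cos²(51°) = 4828 · 0.396 = 1912 lux.
Transmitted fraction = 0.3303.

I/I₀ ≈ 0.330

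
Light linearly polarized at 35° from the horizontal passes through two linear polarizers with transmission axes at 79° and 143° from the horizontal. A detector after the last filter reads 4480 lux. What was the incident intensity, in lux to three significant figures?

By Malus's law, I₁ = I₀ cos²(79° − 35°) = I₀ cos²(44°) = 0.5174 I₀.
I₂ = I₁ cos²(143° − 79°) = 0.5174 I₀ · cos²(64°) = 0.09944 I₀.
So 4480 lux = 0.09944 I₀, giving I₀ = 4480/0.09944 = 4.505e+04 lux.

I₀ ≈ 4.51e4 lux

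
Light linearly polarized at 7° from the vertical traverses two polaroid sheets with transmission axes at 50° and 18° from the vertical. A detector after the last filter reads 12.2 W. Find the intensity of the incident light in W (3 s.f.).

I₀ ≈ 31.7 W

I₁ = I₀ cos²(50° − 7°) = I₀ cos²(43°) = 0.5349 I₀.
I₂ = I₁ cos²(18° − 50°) = 0.5349 I₀ · cos²(32°) = 0.3847 I₀.
So 12.2 W = 0.3847 I₀, giving I₀ = 12.2/0.3847 = 31.71 W.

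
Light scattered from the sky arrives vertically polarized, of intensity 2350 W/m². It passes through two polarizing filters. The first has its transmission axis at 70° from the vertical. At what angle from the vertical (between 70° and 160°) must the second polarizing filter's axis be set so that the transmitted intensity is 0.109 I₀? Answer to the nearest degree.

I₁ = I₀ cos²(70° − 0°) = I₀ cos²(70°) = 0.117 I₀.
Need I₂/I₀ = 0.109, so cos²(θ − 70°) = 0.109 / 0.117 = 0.9318.
θ − 70° = arccos(√0.9318) = 15.1°, giving θ ≈ 70 + 15.1 = 85.1°.

θ ≈ 85°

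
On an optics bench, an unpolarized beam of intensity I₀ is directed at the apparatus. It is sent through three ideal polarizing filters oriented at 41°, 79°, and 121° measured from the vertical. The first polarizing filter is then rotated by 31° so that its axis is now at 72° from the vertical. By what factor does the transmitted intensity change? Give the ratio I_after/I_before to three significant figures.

Before rotation:
Unpolarized light through the first polarizer → I₁ = ½ I₀, now polarized at 41°.
I₂ = I₁ cos²(79° − 41°) = 0.5 I₀ · cos²(38°) = 0.3105 I₀.
I₃ = I₂ cos²(121° − 79°) = 0.3105 I₀ · cos²(42°) = 0.1715 I₀.
After rotation:
Unpolarized light through the first polarizer → I₁ = ½ I₀, now polarized at 72°.
I₂ = I₁ cos²(79° − 72°) = 0.5 I₀ · cos²(7°) = 0.4926 I₀.
I₃ = I₂ cos²(121° − 79°) = 0.4926 I₀ · cos²(42°) = 0.272 I₀.
Ratio = 0.272 / 0.1715 = 1.586.

I_new/I_old ≈ 1.59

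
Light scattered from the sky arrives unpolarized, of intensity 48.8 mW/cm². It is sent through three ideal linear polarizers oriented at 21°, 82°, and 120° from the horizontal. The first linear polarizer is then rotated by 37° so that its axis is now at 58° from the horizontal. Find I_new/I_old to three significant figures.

I_new/I_old ≈ 3.55

Before rotation:
Unpolarized light through the first polarizer → I₁ = ½ I₀, now polarized at 21°.
I₂ = I₁ cos²(82° − 21°) = 0.5 I₀ · cos²(61°) = 0.1175 I₀.
I₃ = I₂ cos²(120° − 82°) = 0.1175 I₀ · cos²(38°) = 0.07298 I₀.
After rotation:
Unpolarized light through the first polarizer → I₁ = ½ I₀, now polarized at 58°.
I₂ = I₁ cos²(82° − 58°) = 0.5 I₀ · cos²(24°) = 0.4173 I₀.
I₃ = I₂ cos²(120° − 82°) = 0.4173 I₀ · cos²(38°) = 0.2591 I₀.
Ratio = 0.2591 / 0.07298 = 3.551.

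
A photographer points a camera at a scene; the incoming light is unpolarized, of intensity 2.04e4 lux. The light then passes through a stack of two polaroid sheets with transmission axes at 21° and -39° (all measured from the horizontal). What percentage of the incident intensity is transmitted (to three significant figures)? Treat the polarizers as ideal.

Unpolarized light through the first polarizer → I₁ = 2.04e4 lux/2 = 1.02e+04 lux, polarized at 21°.
I₂ = I₁ · cos²(60°) = 1.02e+04 · 0.25 = 2550 lux.
That is 12.5% of the incident intensity.

≈ 12.5%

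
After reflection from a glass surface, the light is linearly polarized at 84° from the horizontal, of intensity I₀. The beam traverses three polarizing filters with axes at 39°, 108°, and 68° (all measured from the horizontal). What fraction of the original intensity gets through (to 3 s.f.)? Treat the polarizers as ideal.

≈ 0.0377 I₀

By Malus's law, I₁ = I₀ cos²(39° − 84°) = I₀ cos²(45°) = 0.5 I₀.
I₂ = I₁ cos²(108° − 39°) = 0.5 I₀ · cos²(69°) = 0.06421 I₀.
I₃ = I₂ cos²(68° − 108°) = 0.06421 I₀ · cos²(40°) = 0.03768 I₀.
Transmitted fraction = 0.03768.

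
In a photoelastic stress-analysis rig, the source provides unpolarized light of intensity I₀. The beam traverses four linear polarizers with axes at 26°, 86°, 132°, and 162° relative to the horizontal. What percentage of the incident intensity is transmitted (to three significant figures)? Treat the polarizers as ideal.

Unpolarized light through the first polarizer → I₁ = ½ I₀, now polarized at 26°.
I₂ = I₁ cos²(86° − 26°) = 0.5 I₀ · cos²(60°) = 0.125 I₀.
I₃ = I₂ cos²(132° − 86°) = 0.125 I₀ · cos²(46°) = 0.06032 I₀.
I₄ = I₃ cos²(162° − 132°) = 0.06032 I₀ · cos²(30°) = 0.04524 I₀.
That is 4.524% of the incident intensity.

≈ 4.52%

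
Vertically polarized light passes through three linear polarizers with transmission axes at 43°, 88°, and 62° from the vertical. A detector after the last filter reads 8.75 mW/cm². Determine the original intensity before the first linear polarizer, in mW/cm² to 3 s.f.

I₀ ≈ 40.5 mW/cm²

By Malus's law, I₁ = I₀ cos²(43° − 0°) = I₀ cos²(43°) = 0.5349 I₀.
I₂ = I₁ cos²(88° − 43°) = 0.5349 I₀ · cos²(45°) = 0.2674 I₀.
I₃ = I₂ cos²(62° − 88°) = 0.2674 I₀ · cos²(26°) = 0.216 I₀.
So 8.75 mW/cm² = 0.216 I₀, giving I₀ = 8.75/0.216 = 40.5 mW/cm².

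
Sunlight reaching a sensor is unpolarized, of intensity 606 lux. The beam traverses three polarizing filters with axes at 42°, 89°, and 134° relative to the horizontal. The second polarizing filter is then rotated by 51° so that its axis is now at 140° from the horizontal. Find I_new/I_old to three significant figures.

Before rotation:
Unpolarized light through the first polarizer → I₁ = ½ I₀, now polarized at 42°.
I₂ = I₁ cos²(89° − 42°) = 0.5 I₀ · cos²(47°) = 0.2326 I₀.
I₃ = I₂ cos²(134° − 89°) = 0.2326 I₀ · cos²(45°) = 0.1163 I₀.
After rotation:
Unpolarized light through the first polarizer → I₁ = ½ I₀, now polarized at 42°.
Angle between axes 1 and 2: 82°. I₂ = 0.5 I₀ · cos²(82°) = 0.009685 I₀.
I₃ = I₂ cos²(134° − 140°) = 0.009685 I₀ · cos²(6°) = 0.009579 I₀.
Ratio = 0.009579 / 0.1163 = 0.08238.

I_new/I_old ≈ 0.0824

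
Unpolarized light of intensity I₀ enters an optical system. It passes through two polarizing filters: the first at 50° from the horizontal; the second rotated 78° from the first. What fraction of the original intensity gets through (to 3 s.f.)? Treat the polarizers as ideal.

Unpolarized light through the first polarizer → I₁ = ½ I₀, now polarized at 50°.
I₂ = I₁ cos²(78°) = 0.5 · 0.04323 I₀ = 0.02161 I₀.
Transmitted fraction = 0.02161.

≈ 0.0216 I₀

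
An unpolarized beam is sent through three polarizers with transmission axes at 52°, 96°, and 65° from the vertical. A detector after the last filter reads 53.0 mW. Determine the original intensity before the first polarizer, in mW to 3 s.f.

Unpolarized light through the first polarizer → I₁ = ½ I₀, now polarized at 52°.
I₂ = I₁ cos²(96° − 52°) = 0.5 I₀ · cos²(44°) = 0.2587 I₀.
I₃ = I₂ cos²(65° − 96°) = 0.2587 I₀ · cos²(31°) = 0.1901 I₀.
So 53.0 mW = 0.1901 I₀, giving I₀ = 53.0/0.1901 = 278.8 mW.

I₀ ≈ 279 mW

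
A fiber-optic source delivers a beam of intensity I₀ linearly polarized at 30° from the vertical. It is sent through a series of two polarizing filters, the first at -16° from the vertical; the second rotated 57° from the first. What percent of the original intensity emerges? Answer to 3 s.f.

By Malus's law, I₁ = I₀ cos²(-16° − 30°) = I₀ cos²(46°) = 0.4826 I₀.
I₂ = I₁ cos²(57°) = 0.4826 · 0.2966 I₀ = 0.1431 I₀.
That is 14.31% of the incident intensity.

≈ 14.3%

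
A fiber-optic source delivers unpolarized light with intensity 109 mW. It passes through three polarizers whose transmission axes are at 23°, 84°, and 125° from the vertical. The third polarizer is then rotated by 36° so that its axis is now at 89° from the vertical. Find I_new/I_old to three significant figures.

I_new/I_old ≈ 1.74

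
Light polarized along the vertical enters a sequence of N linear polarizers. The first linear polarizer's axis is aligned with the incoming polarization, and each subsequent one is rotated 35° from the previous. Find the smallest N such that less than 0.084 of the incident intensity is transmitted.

N = 8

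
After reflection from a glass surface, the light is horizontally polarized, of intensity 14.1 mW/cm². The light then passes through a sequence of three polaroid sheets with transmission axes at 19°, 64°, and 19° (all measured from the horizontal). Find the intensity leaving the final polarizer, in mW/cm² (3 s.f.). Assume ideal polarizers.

I₁ = 14.1 mW/cm² · cos²(19°) = 12.61 mW/cm².
I₂ = I₁ · cos²(45°) = 12.61 · 0.5 = 6.303 mW/cm².
I₃ = I₂ · cos²(45°) = 6.303 · 0.5 = 3.151 mW/cm².

I ≈ 3.15 mW/cm²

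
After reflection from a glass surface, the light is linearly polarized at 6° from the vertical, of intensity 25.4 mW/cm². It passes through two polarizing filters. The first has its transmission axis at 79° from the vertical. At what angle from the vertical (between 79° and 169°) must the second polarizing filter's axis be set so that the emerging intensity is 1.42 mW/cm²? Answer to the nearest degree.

θ ≈ 115°

I₁ = I₀ cos²(79° − 6°) = I₀ cos²(73°) = 0.08548 I₀.
Target fraction: 1.42 / 25.4 mW/cm² = 0.05591 of I₀.
Need I₂/I₀ = 0.05591, so cos²(θ − 79°) = 0.05591 / 0.08548 = 0.654.
θ − 79° = arccos(√0.654) = 36.0°, giving θ ≈ 79 + 36.0 = 115.0°.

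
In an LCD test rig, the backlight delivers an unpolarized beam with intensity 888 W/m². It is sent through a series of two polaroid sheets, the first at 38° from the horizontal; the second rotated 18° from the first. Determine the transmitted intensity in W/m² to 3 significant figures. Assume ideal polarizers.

Unpolarized light through the first polarizer → I₁ = 888 W/m²/2 = 444 W/m², polarized at 38°.
I₂ = I₁ · cos²(18°) = 444 · 0.9045 = 401.6 W/m².

I ≈ 402 W/m²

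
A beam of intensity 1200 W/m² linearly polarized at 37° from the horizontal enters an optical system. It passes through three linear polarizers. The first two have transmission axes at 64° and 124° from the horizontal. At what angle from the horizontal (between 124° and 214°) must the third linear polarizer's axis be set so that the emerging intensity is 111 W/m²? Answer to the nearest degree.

θ ≈ 171°

I₁ = I₀ cos²(64° − 37°) = I₀ cos²(27°) = 0.7939 I₀.
I₂ = I₁ cos²(124° − 64°) = 0.7939 I₀ · cos²(60°) = 0.1985 I₀.
Target fraction: 111 / 1200 W/m² = 0.0925 of I₀.
Need I₃/I₀ = 0.0925, so cos²(θ − 124°) = 0.0925 / 0.1985 = 0.4661.
θ − 124° = arccos(√0.4661) = 46.9°, giving θ ≈ 124 + 46.9 = 170.9°.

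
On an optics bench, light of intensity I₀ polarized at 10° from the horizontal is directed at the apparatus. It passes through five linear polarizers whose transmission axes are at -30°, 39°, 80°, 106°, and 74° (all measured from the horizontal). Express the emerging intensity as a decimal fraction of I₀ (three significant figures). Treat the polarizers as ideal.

I₁ = I₀ cos²(-30° − 10°) = I₀ cos²(40°) = 0.5868 I₀.
I₂ = I₁ cos²(39° + 30°) = 0.5868 I₀ · cos²(69°) = 0.07536 I₀.
I₃ = I₂ cos²(80° − 39°) = 0.07536 I₀ · cos²(41°) = 0.04293 I₀.
I₄ = I₃ cos²(106° − 80°) = 0.04293 I₀ · cos²(26°) = 0.03468 I₀.
I₅ = I₄ cos²(74° − 106°) = 0.03468 I₀ · cos²(32°) = 0.02494 I₀.
Transmitted fraction = 0.02494.

≈ 0.0249 I₀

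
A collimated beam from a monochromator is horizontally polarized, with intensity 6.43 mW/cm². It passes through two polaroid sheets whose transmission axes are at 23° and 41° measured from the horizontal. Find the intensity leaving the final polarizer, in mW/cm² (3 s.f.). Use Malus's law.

I ≈ 4.93 mW/cm²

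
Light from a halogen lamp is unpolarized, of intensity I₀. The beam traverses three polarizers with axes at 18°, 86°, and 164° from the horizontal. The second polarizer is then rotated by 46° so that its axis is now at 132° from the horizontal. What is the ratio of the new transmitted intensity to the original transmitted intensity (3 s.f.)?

Before rotation:
Unpolarized light through the first polarizer → I₁ = ½ I₀, now polarized at 18°.
I₂ = I₁ cos²(86° − 18°) = 0.5 I₀ · cos²(68°) = 0.07017 I₀.
I₃ = I₂ cos²(164° − 86°) = 0.07017 I₀ · cos²(78°) = 0.003033 I₀.
After rotation:
Unpolarized light through the first polarizer → I₁ = ½ I₀, now polarized at 18°.
Angle between axes 1 and 2: 66°. I₂ = 0.5 I₀ · cos²(66°) = 0.08272 I₀.
I₃ = I₂ cos²(164° − 132°) = 0.08272 I₀ · cos²(32°) = 0.05949 I₀.
Ratio = 0.05949 / 0.003033 = 19.61.

I_new/I_old ≈ 19.6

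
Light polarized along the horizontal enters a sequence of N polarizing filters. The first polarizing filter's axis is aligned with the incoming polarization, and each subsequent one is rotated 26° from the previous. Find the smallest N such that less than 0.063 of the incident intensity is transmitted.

First polarizer is aligned with the polarization: full transmission.
Each further stage multiplies by cos²(26°) = 0.8078.
After N polarizers: T = 0.8078^(N−1). Require T < 0.063 ⇒ N−1 > ln(0.063)/ln(0.8078) = 12.95, so N−1 ≥ 13 and N = 14.
Check: N=14 gives T = 0.0624 < 0.063; N=13 gives T = 0.07724.

N = 14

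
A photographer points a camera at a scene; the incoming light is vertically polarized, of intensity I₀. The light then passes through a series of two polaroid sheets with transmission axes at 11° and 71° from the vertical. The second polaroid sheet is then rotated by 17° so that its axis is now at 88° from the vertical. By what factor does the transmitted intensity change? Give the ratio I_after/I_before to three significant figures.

I_new/I_old ≈ 0.202

Before rotation:
I₁ = I₀ cos²(11° − 0°) = I₀ cos²(11°) = 0.9636 I₀.
I₂ = I₁ cos²(71° − 11°) = 0.9636 I₀ · cos²(60°) = 0.2409 I₀.
After rotation:
I₁ = I₀ cos²(11° − 0°) = I₀ cos²(11°) = 0.9636 I₀.
I₂ = I₁ cos²(88° − 11°) = 0.9636 I₀ · cos²(77°) = 0.04876 I₀.
Ratio = 0.04876 / 0.2409 = 0.2024.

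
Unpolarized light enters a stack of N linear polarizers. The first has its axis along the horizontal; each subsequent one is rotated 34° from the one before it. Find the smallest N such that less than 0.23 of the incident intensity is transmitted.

First polarizer halves the unpolarized light: factor 1/2.
Each further stage multiplies by cos²(34°) = 0.6873.
After N polarizers: T = 0.5·0.6873^(N−1). Require T < 0.23 ⇒ N−1 > ln(0.23/0.5)/ln(0.6873) = 2.07, so N−1 ≥ 3 and N = 4.
Check: N=4 gives T = 0.1623 < 0.23; N=3 gives T = 0.2362.

N = 4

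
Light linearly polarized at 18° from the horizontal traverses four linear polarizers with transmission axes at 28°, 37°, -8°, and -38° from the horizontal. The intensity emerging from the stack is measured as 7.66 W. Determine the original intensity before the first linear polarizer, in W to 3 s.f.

I₁ = I₀ cos²(28° − 18°) = I₀ cos²(10°) = 0.9698 I₀.
I₂ = I₁ cos²(37° − 28°) = 0.9698 I₀ · cos²(9°) = 0.9461 I₀.
I₃ = I₂ cos²(-8° − 37°) = 0.9461 I₀ · cos²(45°) = 0.4731 I₀.
I₄ = I₃ cos²(-38° + 8°) = 0.4731 I₀ · cos²(30°) = 0.3548 I₀.
So 7.66 W = 0.3548 I₀, giving I₀ = 7.66/0.3548 = 21.59 W.

I₀ ≈ 21.6 W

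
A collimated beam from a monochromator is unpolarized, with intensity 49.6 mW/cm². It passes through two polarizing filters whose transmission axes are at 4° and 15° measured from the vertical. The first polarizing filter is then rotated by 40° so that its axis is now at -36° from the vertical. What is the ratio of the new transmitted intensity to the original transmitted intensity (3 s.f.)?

Before rotation:
Unpolarized light through the first polarizer → I₁ = ½ I₀, now polarized at 4°.
I₂ = I₁ cos²(15° − 4°) = 0.5 I₀ · cos²(11°) = 0.4818 I₀.
After rotation:
Unpolarized light through the first polarizer → I₁ = ½ I₀, now polarized at -36°.
I₂ = I₁ cos²(15° + 36°) = 0.5 I₀ · cos²(51°) = 0.198 I₀.
Ratio = 0.198 / 0.4818 = 0.411.

I_new/I_old ≈ 0.411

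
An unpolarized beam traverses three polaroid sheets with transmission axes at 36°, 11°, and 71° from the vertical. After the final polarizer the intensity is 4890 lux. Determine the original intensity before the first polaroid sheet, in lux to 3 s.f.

I₀ ≈ 4.76e4 lux

Unpolarized light through the first polarizer → I₁ = ½ I₀, now polarized at 36°.
I₂ = I₁ cos²(11° − 36°) = 0.5 I₀ · cos²(25°) = 0.4107 I₀.
I₃ = I₂ cos²(71° − 11°) = 0.4107 I₀ · cos²(60°) = 0.1027 I₀.
So 4890 lux = 0.1027 I₀, giving I₀ = 4890/0.1027 = 4.763e+04 lux.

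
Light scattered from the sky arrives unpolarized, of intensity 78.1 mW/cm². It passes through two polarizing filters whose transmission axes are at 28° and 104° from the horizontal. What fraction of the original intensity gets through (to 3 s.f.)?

I/I₀ ≈ 0.0293

Unpolarized light through the first polarizer → I₁ = 78.1 mW/cm²/2 = 39.05 mW/cm², polarized at 28°.
I₂ = I₁ · cos²(76°) = 39.05 · 0.05853 = 2.285 mW/cm².
Transmitted fraction = 0.02926.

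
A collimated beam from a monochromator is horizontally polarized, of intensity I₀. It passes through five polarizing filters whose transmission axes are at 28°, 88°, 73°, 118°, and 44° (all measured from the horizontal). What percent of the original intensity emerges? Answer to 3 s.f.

By Malus's law, I₁ = I₀ cos²(28° − 0°) = I₀ cos²(28°) = 0.7796 I₀.
I₂ = I₁ cos²(88° − 28°) = 0.7796 I₀ · cos²(60°) = 0.1949 I₀.
I₃ = I₂ cos²(73° − 88°) = 0.1949 I₀ · cos²(15°) = 0.1818 I₀.
I₄ = I₃ cos²(118° − 73°) = 0.1818 I₀ · cos²(45°) = 0.09092 I₀.
I₅ = I₄ cos²(44° − 118°) = 0.09092 I₀ · cos²(74°) = 0.006908 I₀.
That is 0.6908% of the incident intensity.

≈ 0.691%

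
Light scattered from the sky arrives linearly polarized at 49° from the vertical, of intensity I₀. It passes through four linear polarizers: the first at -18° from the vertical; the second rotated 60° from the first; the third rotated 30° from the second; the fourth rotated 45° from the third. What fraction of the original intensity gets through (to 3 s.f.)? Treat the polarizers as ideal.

I₁ = I₀ cos²(-18° − 49°) = I₀ cos²(67°) = 0.1527 I₀.
I₂ = I₁ cos²(60°) = 0.1527 · 0.25 I₀ = 0.03817 I₀.
I₃ = I₂ cos²(30°) = 0.03817 · 0.75 I₀ = 0.02863 I₀.
I₄ = I₃ cos²(45°) = 0.02863 · 0.5 I₀ = 0.01431 I₀.
Transmitted fraction = 0.01431.

≈ 0.0143 I₀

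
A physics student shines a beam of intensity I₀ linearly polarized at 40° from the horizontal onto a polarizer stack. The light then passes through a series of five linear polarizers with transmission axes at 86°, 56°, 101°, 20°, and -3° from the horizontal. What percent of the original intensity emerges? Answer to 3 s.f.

≈ 0.375%

I₁ = I₀ cos²(86° − 40°) = I₀ cos²(46°) = 0.4826 I₀.
I₂ = I₁ cos²(56° − 86°) = 0.4826 I₀ · cos²(30°) = 0.3619 I₀.
I₃ = I₂ cos²(101° − 56°) = 0.3619 I₀ · cos²(45°) = 0.181 I₀.
I₄ = I₃ cos²(20° − 101°) = 0.181 I₀ · cos²(81°) = 0.004428 I₀.
I₅ = I₄ cos²(-3° − 20°) = 0.004428 I₀ · cos²(23°) = 0.003752 I₀.
That is 0.3752% of the incident intensity.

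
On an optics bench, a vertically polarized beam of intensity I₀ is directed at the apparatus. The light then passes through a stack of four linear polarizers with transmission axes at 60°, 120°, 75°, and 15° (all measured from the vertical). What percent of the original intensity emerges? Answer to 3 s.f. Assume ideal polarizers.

By Malus's law, I₁ = I₀ cos²(60° − 0°) = I₀ cos²(60°) = 0.25 I₀.
I₂ = I₁ cos²(120° − 60°) = 0.25 I₀ · cos²(60°) = 0.0625 I₀.
I₃ = I₂ cos²(75° − 120°) = 0.0625 I₀ · cos²(45°) = 0.03125 I₀.
I₄ = I₃ cos²(15° − 75°) = 0.03125 I₀ · cos²(60°) = 0.007813 I₀.
That is 0.7813% of the incident intensity.

≈ 0.781%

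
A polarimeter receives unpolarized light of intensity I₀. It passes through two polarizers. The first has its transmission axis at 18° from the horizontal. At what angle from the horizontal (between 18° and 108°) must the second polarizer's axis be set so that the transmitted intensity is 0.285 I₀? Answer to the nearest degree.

Unpolarized light through the first polarizer → I₁ = ½ I₀, now polarized at 18°.
Need I₂/I₀ = 0.285, so cos²(θ − 18°) = 0.285 / 0.5 = 0.57.
θ − 18° = arccos(√0.57) = 41.0°, giving θ ≈ 18 + 41.0 = 59.0°.

θ ≈ 59°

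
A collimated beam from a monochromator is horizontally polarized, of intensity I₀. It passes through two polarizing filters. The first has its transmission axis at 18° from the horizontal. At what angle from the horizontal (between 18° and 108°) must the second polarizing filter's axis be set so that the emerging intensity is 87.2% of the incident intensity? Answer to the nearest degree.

θ ≈ 29°

I₁ = I₀ cos²(18° − 0°) = I₀ cos²(18°) = 0.9045 I₀.
Need I₂/I₀ = 0.872, so cos²(θ − 18°) = 0.872 / 0.9045 = 0.9641.
θ − 18° = arccos(√0.9641) = 10.9°, giving θ ≈ 18 + 10.9 = 28.9°.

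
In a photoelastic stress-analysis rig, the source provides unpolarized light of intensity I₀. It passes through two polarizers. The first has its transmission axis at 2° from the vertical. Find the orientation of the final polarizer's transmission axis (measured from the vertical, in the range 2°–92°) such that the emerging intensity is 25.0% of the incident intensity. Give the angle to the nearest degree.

Unpolarized light through the first polarizer → I₁ = ½ I₀, now polarized at 2°.
Need I₂/I₀ = 0.25, so cos²(θ − 2°) = 0.25 / 0.5 = 0.5.
θ − 2° = arccos(√0.5) = 45.0°, giving θ ≈ 2 + 45.0 = 47.0°.

θ ≈ 47°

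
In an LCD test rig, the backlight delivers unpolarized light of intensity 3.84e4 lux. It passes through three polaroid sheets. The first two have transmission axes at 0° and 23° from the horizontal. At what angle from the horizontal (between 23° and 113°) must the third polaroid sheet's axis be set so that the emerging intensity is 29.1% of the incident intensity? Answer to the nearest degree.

θ ≈ 57°

Unpolarized light through the first polarizer → I₁ = ½ I₀, now polarized at 0°.
I₂ = I₁ cos²(23° − 0°) = 0.5 I₀ · cos²(23°) = 0.4237 I₀.
Need I₃/I₀ = 0.291, so cos²(θ − 23°) = 0.291 / 0.4237 = 0.6869.
θ − 23° = arccos(√0.6869) = 34.0°, giving θ ≈ 23 + 34.0 = 57.0°.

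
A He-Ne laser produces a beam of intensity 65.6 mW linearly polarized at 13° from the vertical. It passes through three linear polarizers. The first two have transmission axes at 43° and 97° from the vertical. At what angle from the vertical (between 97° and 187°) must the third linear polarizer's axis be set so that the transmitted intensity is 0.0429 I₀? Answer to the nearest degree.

θ ≈ 163°

By Malus's law, I₁ = I₀ cos²(43° − 13°) = I₀ cos²(30°) = 0.75 I₀.
I₂ = I₁ cos²(97° − 43°) = 0.75 I₀ · cos²(54°) = 0.2591 I₀.
Need I₃/I₀ = 0.0429, so cos²(θ − 97°) = 0.0429 / 0.2591 = 0.1656.
θ − 97° = arccos(√0.1656) = 66.0°, giving θ ≈ 97 + 66.0 = 163.0°.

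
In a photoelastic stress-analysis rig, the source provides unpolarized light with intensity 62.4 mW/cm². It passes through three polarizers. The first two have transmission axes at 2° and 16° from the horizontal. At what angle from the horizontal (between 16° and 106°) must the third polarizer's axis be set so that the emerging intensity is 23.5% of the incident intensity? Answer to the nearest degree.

θ ≈ 61°

Unpolarized light through the first polarizer → I₁ = ½ I₀, now polarized at 2°.
I₂ = I₁ cos²(16° − 2°) = 0.5 I₀ · cos²(14°) = 0.4707 I₀.
Need I₃/I₀ = 0.235, so cos²(θ − 16°) = 0.235 / 0.4707 = 0.4992.
θ − 16° = arccos(√0.4992) = 45.0°, giving θ ≈ 16 + 45.0 = 61.0°.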